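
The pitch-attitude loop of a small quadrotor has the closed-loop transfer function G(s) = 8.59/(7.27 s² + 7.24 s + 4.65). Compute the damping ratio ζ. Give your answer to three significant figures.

ζ ≈ 0.623

Dividing through by 7.27: denominator becomes s² + 0.9959 s + 0.6396.
So ω_n = √0.6396 = 0.800 rad/s and ζ = 0.9959/(2·0.800) = 0.623.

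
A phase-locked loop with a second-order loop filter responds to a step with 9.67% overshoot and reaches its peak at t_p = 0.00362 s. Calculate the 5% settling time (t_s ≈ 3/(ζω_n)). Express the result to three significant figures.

t_s ≈ 0.00465 s

ζ from %OS: ζ = |ln 0.0967|/√(π²+ln²0.0967) = 0.597.
t_p = π/ω_d ⇒ ω_d = 868 rad/s; then ω_n = ω_d/√(1−ζ²) = 1080 rad/s.
t_s ≈ 3/(ζω_n) = 3/(0.597·1080) = 0.00465 s.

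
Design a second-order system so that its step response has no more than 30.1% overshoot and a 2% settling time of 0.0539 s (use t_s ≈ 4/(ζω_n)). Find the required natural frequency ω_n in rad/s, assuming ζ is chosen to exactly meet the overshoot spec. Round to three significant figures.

From %OS = 100·exp(−πζ/√(1−ζ²)), invert to get ζ = −ln(OS)/√(π² + ln²(OS)) with OS = 0.301.
−ln 0.301 = 1.201, so ζ = 1.201/√(π² + 1.442) = 0.357.
From t_s ≈ 4/(ζω_n): ω_n = 4/(ζ·t_s) = 4/(0.357·0.0539) = 208 rad/s.

ω_n ≈ 208 rad/s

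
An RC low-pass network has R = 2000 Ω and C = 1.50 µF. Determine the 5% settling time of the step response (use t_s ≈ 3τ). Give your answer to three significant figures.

τ = RC = 2000 × 1.50 µF = 0.00300 s.
t_s ≈ 3τ = 0.00900 s.

t_s ≈ 0.00900 s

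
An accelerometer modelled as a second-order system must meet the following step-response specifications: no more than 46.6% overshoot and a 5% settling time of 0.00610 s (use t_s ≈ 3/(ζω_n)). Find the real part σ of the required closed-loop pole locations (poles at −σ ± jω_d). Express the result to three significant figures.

The settling-time spec alone fixes σ = ζω_n = 3/t_s = 3/0.00610 = 492.
(Overshoot then fixes ζ = 0.236 and hence ω_d = σ·√(1−ζ²)/ζ = 2020 rad/s.)

σ ≈ 492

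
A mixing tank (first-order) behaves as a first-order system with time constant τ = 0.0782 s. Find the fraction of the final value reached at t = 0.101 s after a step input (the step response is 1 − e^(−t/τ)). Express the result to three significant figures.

y(t)/y_∞ = 1 − e^(−t/τ) = 1 − e^(−0.101/0.0782) = 1 − e^(−1.29) = 0.725.

y/y_∞ ≈ 0.725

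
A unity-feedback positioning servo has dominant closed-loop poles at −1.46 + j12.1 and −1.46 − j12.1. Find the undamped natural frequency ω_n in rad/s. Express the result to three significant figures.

The poles are at −σ ± jω_d with σ = 1.46 and ω_d = 12.1, so ω_n = √(σ²+ω_d²) = 12.2 rad/s and ζ = σ/ω_n = 0.120.

ω_n ≈ 12.2 rad/s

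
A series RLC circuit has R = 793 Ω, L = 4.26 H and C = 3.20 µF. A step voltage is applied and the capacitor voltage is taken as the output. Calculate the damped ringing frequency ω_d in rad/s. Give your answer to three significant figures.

ω_d ≈ 254 rad/s

For a series RLC circuit (capacitor voltage as output), ω_n = 1/√(LC) = 1/√(4.26 H · 3.20 µF) = 271 rad/s.
ζ = (R/2)·√(C/L) = (793/2)·√(3.20 µF/4.26 H) = 0.344.
The damped frequency ω_d = ω_n√(1−ζ²) = 254 rad/s.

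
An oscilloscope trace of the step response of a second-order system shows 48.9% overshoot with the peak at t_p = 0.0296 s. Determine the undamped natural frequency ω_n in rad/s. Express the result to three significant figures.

ω_n ≈ 109 rad/s

The overshoot fixes ζ = −ln(OS)/√(π²+ln²(OS)) = 0.222.
t_p = π/ω_d ⇒ ω_d = 106 rad/s; then ω_n = ω_d/√(1−ζ²) = 109 rad/s.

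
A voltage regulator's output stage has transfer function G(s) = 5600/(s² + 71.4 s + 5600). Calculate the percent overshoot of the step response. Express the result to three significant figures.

ω_n = √5600 = 74.8 rad/s; ζ = 71.4/(2·74.8) = 0.477.
%OS = 100·exp(−πζ/√(1−ζ²)) = 18.2%.

%OS ≈ 18.2%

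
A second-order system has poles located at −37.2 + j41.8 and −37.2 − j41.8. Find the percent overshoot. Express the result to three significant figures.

|pole| = ω_n = √(37.2² + 41.8²) = 56.0 rad/s; ζ = cos θ = σ/ω_n = 0.665.
%OS = 100 e^{−πζ/√(1−ζ²)} with ζ = 0.665 gives 6.11%.

%OS ≈ 6.11%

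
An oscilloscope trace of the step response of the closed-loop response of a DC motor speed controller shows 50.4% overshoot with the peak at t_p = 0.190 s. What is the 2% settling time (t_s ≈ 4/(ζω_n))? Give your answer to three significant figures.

The overshoot fixes ζ = −ln(OS)/√(π²+ln²(OS)) = 0.213.
From t_p = π/ω_d, ω_d = π/0.190 = 16.5 rad/s, so ω_n = ω_d/√(1−ζ²) = 16.9 rad/s.
t_s ≈ 4/(ζω_n) = 4/(0.213·16.9) = 1.11 s.

t_s ≈ 1.11 s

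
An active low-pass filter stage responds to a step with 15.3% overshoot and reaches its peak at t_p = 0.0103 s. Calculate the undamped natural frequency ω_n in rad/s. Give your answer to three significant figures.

ω_n ≈ 355 rad/s

The overshoot fixes ζ = −ln(OS)/√(π²+ln²(OS)) = 0.513.
From t_p = π/ω_d, ω_d = π/0.0103 = 305 rad/s, so ω_n = ω_d/√(1−ζ²) = 355 rad/s.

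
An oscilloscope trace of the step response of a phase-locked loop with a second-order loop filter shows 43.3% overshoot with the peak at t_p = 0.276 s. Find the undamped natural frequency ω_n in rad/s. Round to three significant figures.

ω_n ≈ 11.8 rad/s

From the overshoot, ζ = −ln(OS)/√(π²+ln²(OS)) = 0.257.
From t_p = π/ω_d, ω_d = π/0.276 = 11.4 rad/s, so ω_n = ω_d/√(1−ζ²) = 11.8 rad/s.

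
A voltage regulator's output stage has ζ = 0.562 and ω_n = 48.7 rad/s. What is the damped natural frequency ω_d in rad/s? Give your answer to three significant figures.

ω_d = ω_n√(1−ζ²) = 48.7·√0.684 = 40.3 rad/s.

ω_d ≈ 40.3 rad/s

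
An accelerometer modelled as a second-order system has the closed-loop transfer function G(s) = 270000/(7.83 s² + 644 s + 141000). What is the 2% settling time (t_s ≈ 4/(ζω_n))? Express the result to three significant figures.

Dividing through by 7.83: denominator becomes s² + 82.25 s + 18010.
So ω_n = √18010 = 134 rad/s and ζ = 82.25/(2·134) = 0.306.
t_s ≈ 4/(ζω_n) = 0.0973 s.

t_s ≈ 0.0973 s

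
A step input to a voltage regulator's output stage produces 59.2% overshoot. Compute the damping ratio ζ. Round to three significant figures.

ζ ≈ 0.165

ζ = −ln(OS)/√(π² + (ln OS)²). With OS = 0.592, ln OS = −0.5242 and ζ = 0.5242/3.185 = 0.165.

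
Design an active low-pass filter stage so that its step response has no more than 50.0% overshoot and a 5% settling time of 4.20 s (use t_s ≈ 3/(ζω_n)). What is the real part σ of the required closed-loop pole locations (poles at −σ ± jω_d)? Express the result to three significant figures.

σ ≈ 0.714

The settling-time spec alone fixes σ = ζω_n = 3/t_s = 3/4.20 = 0.714.
(Overshoot then fixes ζ = 0.215 and hence ω_d = σ·√(1−ζ²)/ζ = 3.24 rad/s.)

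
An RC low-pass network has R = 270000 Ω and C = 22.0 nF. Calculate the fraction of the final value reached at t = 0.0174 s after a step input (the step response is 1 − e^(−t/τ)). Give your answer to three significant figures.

y/y_∞ ≈ 0.947

τ = RC = 270000 × 22.0 nF = 0.00594 s.
y(t)/y_∞ = 1 − e^(−t/τ) = 1 − e^(−0.0174/0.00594) = 1 − e^(−2.93) = 0.947.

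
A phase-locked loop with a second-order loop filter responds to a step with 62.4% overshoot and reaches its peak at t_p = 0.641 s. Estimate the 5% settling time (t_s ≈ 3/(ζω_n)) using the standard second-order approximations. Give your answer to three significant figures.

From the overshoot, ζ = −ln(OS)/√(π²+ln²(OS)) = 0.148.
t_p = π/ω_d ⇒ ω_d = 4.90 rad/s; then ω_n = ω_d/√(1−ζ²) = 4.96 rad/s.
t_s ≈ 3/(ζω_n) = 3/(0.148·4.96) = 4.08 s.

t_s ≈ 4.08 s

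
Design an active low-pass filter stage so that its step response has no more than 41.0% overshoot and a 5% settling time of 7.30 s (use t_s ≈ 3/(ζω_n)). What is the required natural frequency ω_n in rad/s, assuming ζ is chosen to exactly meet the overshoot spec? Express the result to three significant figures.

ζ = −ln(OS)/√(π² + (ln OS)²). With OS = 0.410, ln OS = −0.8916 and ζ = 0.8916/3.266 = 0.273.
Then ω_n = 3/(ζ t_s) = 3/(0.273 × 7.30) = 1.51 rad/s.

ω_n ≈ 1.51 rad/s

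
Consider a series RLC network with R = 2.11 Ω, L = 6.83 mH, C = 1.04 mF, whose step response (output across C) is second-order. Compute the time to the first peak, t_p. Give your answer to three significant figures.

For a series RLC circuit (capacitor voltage as output), ω_n = 1/√(LC) = 1/√(6.83 mH · 1.04 mF) = 375 rad/s.
ζ = (R/2)·√(C/L) = (2.11/2)·√(1.04 mF/6.83 mH) = 0.412.
ω_d = 375·√(1 − 0.412²) = 342 rad/s. t_p = π/ω_d = 0.00919 s.

t_p ≈ 0.00919 s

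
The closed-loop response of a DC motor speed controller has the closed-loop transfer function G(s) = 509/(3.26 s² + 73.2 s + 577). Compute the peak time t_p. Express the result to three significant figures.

Dividing through by 3.26: denominator becomes s² + 22.45 s + 177.0.
So ω_n = √177.0 = 13.3 rad/s and ζ = 22.45/(2·13.3) = 0.844.
ω_d = ω_n√(1−ζ²) = 7.14 rad/s. t_p = π/ω_d = 0.440 s.

t_p ≈ 0.440 s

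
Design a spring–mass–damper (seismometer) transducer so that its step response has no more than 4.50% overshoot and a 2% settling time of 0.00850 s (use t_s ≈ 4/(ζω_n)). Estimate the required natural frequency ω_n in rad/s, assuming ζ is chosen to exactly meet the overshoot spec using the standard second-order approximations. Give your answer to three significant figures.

ω_n ≈ 670 rad/s

ζ = −ln(OS)/√(π² + (ln OS)²). With OS = 0.0450, ln OS = −3.101 and ζ = 3.101/4.414 = 0.703.
Then ω_n = 4/(ζ t_s) = 4/(0.703 × 0.00850) = 670 rad/s.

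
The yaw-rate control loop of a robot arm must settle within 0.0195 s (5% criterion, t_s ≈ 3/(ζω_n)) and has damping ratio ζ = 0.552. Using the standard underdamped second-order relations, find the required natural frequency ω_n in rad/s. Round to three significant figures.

ω_n ≈ 279 rad/s

Rearranging t_s ≈ 3/(ζω_n) gives ω_n = 3/(ζ·t_s) = 3/(0.552 × 0.0195) = 279 rad/s.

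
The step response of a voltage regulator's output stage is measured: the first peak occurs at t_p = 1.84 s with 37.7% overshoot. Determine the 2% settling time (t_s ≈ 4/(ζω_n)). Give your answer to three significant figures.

The overshoot fixes ζ = −ln(OS)/√(π²+ln²(OS)) = 0.297.
t_p = π/ω_d ⇒ ω_d = 1.71 rad/s; then ω_n = ω_d/√(1−ζ²) = 1.79 rad/s.
t_s ≈ 4/(ζω_n) = 4/(0.297·1.79) = 7.54 s.

t_s ≈ 7.54 s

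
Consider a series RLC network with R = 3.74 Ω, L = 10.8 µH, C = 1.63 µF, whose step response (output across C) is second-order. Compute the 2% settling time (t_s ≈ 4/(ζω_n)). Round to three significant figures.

For a series RLC circuit (capacitor voltage as output), ω_n = 1/√(LC) = 1/√(10.8 µH · 1.63 µF) = 238000 rad/s.
ζ = (R/2)·√(C/L) = (3.74/2)·√(1.63 µF/10.8 µH) = 0.726.
t_s ≈ 4/(ζω_n) = 0.0000231 s.

t_s ≈ 0.0000231 s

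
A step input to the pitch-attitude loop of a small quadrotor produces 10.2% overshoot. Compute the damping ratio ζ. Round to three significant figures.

ζ ≈ 0.588

From %OS = 100·exp(−πζ/√(1−ζ²)), invert to get ζ = −ln(OS)/√(π² + ln²(OS)) with OS = 0.102.
−ln 0.102 = 2.283, so ζ = 2.283/√(π² + 5.211) = 0.588.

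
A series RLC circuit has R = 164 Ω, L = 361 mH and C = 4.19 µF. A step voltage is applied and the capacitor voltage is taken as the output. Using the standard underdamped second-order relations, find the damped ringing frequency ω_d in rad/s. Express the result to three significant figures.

ω_d ≈ 781 rad/s

For a series RLC circuit (capacitor voltage as output), ω_n = 1/√(LC) = 1/√(361 mH · 4.19 µF) = 813 rad/s.
ζ = (R/2)·√(C/L) = (164/2)·√(4.19 µF/361 mH) = 0.279.
The damped frequency ω_d = ω_n√(1−ζ²) = 781 rad/s.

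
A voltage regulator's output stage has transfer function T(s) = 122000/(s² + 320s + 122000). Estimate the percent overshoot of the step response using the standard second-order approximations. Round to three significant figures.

%OS ≈ 19.8%

Matching coefficients with s² + 2ζω_n s + ω_n² gives ω_n² = 122000 ⇒ ω_n = 349 rad/s, and ζ = 320/(2ω_n) = 0.458.
Overshoot: exp(−π·0.458/√(1−0.458²)) = 0.198, i.e. 19.8%.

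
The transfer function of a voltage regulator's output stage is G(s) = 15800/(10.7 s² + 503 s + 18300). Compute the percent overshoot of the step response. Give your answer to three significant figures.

Dividing through by 10.7: denominator becomes s² + 47.01 s + 1710.
So ω_n = √1710 = 41.4 rad/s and ζ = 47.01/(2·41.4) = 0.568.
Overshoot: exp(−π·0.568/√(1−0.568²)) = 0.114, i.e. 11.4%.

%OS ≈ 11.4%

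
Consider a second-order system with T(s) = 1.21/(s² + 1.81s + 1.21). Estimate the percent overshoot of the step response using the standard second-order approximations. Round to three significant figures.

%OS ≈ 1.06%

Comparing the denominator to s² + 2ζω_n s + ω_n²: ω_n = √1.21 = 1.10 rad/s, and 2ζω_n = 1.81 so ζ = 1.81/(2·1.10) = 0.823.
%OS = 100·exp(−πζ/√(1−ζ²)) = 1.06%.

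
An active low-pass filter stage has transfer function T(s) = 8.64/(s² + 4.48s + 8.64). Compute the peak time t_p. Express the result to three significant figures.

ω_n = √8.64 = 2.94 rad/s; ζ = 4.48/(2·2.94) = 0.762.
The damped frequency ω_d = ω_n√(1−ζ²) = 1.90 rad/s. Then t_p = π/ω_d = 1.65 s.

t_p ≈ 1.65 s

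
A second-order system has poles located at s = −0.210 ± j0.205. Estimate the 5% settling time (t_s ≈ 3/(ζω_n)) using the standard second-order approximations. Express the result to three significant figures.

t_s ≈ 14.3 s

For poles at −σ ± jω_d, ζω_n = σ = 0.210, so t_s ≈ 3/σ = 14.3 s.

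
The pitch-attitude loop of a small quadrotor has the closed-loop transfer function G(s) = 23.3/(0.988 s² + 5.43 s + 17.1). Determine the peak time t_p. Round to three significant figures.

Dividing through by 0.988: denominator becomes s² + 5.496 s + 17.31.
So ω_n = √17.31 = 4.16 rad/s and ζ = 5.496/(2·4.16) = 0.661.
ω_d = 4.16·√(1 − 0.661²) = 3.12 rad/s. t_p = π/ω_d = 1.01 s.

t_p ≈ 1.01 s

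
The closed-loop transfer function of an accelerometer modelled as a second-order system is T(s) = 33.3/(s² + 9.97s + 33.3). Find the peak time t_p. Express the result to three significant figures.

Matching coefficients with s² + 2ζω_n s + ω_n² gives ω_n² = 33.3 ⇒ ω_n = 5.77 rad/s, and ζ = 9.97/(2ω_n) = 0.864.
The damped frequency ω_d = ω_n√(1−ζ²) = 2.91 rad/s. Then t_p = π/ω_d = 1.08 s.

t_p ≈ 1.08 s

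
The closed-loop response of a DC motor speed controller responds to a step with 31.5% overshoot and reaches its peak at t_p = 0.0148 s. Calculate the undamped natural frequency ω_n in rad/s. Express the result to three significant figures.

ζ from %OS: ζ = |ln 0.315|/√(π²+ln²0.315) = 0.345.
t_p = π/ω_d ⇒ ω_d = 212 rad/s; then ω_n = ω_d/√(1−ζ²) = 226 rad/s.

ω_n ≈ 226 rad/s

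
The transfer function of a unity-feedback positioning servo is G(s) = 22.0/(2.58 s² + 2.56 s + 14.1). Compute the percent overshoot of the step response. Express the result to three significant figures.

%OS ≈ 50.5%

Dividing through by 2.58: denominator becomes s² + 0.9922 s + 5.465.
So ω_n = √5.465 = 2.34 rad/s and ζ = 0.9922/(2·2.34) = 0.212.
Overshoot: exp(−π·0.212/√(1−0.212²)) = 0.505, i.e. 50.5%.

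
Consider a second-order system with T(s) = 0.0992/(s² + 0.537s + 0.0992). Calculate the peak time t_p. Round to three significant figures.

t_p ≈ 19.1 s

Comparing the denominator to s² + 2ζω_n s + ω_n²: ω_n = √0.0992 = 0.315 rad/s, and 2ζω_n = 0.537 so ζ = 0.537/(2·0.315) = 0.852.
The damped frequency ω_d = ω_n√(1−ζ²) = 0.165 rad/s. Then t_p = π/ω_d = 19.1 s.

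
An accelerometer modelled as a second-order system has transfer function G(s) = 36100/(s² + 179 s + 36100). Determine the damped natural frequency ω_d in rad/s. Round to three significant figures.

Matching coefficients with s² + 2ζω_n s + ω_n² gives ω_n² = 36100 ⇒ ω_n = 190 rad/s, and ζ = 179/(2ω_n) = 0.471.
ω_d = 190·√(1 − 0.471²) = 168 rad/s.

ω_d ≈ 168 rad/s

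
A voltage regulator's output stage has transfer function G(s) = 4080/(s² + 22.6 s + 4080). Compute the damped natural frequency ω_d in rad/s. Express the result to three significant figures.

ω_d ≈ 62.9 rad/s

Matching coefficients with s² + 2ζω_n s + ω_n² gives ω_n² = 4080 ⇒ ω_n = 63.9 rad/s, and ζ = 22.6/(2ω_n) = 0.177.
ω_d = 63.9·√(1 − 0.177²) = 62.9 rad/s.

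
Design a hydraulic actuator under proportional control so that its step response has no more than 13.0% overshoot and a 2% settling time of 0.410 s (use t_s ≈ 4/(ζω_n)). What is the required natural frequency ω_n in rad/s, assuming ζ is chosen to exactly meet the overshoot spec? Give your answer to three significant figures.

Inverting the overshoot relation: ζ = |ln 0.130|/√(π² + ln²0.130) = 0.545.
Then ω_n = 4/(ζ t_s) = 4/(0.545 × 0.410) = 17.9 rad/s.

ω_n ≈ 17.9 rad/s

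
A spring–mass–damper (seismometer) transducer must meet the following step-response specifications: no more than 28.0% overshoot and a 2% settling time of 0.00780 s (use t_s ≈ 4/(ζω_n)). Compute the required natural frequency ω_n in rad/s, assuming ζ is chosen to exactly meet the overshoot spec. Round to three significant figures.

ω_n ≈ 1370 rad/s

ζ = −ln(OS)/√(π² + (ln OS)²). With OS = 0.280, ln OS = −1.273 and ζ = 1.273/3.390 = 0.376.
Then ω_n = 4/(ζ t_s) = 4/(0.376 × 0.00780) = 1370 rad/s.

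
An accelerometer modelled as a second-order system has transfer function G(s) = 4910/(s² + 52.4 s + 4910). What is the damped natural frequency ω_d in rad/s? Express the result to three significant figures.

ω_d ≈ 65.0 rad/s

Matching coefficients with s² + 2ζω_n s + ω_n² gives ω_n² = 4910 ⇒ ω_n = 70.1 rad/s, and ζ = 52.4/(2ω_n) = 0.374.
The damped frequency ω_d = ω_n√(1−ζ²) = 65.0 rad/s.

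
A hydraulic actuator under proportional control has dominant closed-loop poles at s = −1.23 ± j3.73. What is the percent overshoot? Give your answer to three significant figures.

%OS ≈ 35.5%

With σ = 1.23, ω_d = 3.73: ω_n = √(σ²+ω_d²) = 3.93 rad/s, ζ = σ/ω_n = 0.313.
Overshoot: exp(−π·0.313/√(1−0.313²)) = 0.355, i.e. 35.5%.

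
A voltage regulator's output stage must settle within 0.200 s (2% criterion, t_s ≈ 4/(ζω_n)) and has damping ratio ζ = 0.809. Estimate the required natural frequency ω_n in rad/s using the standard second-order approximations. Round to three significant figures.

Rearranging t_s ≈ 4/(ζω_n) gives ω_n = 4/(ζ·t_s) = 4/(0.809 × 0.200) = 24.7 rad/s.

ω_n ≈ 24.7 rad/s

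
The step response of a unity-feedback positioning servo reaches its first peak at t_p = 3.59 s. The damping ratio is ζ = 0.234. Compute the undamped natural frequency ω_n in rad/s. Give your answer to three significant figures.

Peak time t_p = π/ω_d, so ω_d = π/t_p = π/3.59 = 0.875 rad/s.
ω_n = ω_d/√(1−ζ²) = 0.875/√0.945 = 0.900 rad/s.

ω_n ≈ 0.900 rad/s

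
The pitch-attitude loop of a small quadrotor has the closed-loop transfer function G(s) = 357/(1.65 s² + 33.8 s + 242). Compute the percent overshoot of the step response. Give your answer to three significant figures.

%OS ≈ 0.688%

Dividing through by 1.65: denominator becomes s² + 20.48 s + 146.7.
So ω_n = √146.7 = 12.1 rad/s and ζ = 20.48/(2·12.1) = 0.846.
%OS = 100 e^{−πζ/√(1−ζ²)} with ζ = 0.846 gives 0.688%.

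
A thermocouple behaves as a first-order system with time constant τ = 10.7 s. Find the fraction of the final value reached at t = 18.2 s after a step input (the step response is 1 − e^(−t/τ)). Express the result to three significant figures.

y(t)/y_∞ = 1 − e^(−t/τ) = 1 − e^(−18.2/10.7) = 1 − e^(−1.70) = 0.817.

y/y_∞ ≈ 0.817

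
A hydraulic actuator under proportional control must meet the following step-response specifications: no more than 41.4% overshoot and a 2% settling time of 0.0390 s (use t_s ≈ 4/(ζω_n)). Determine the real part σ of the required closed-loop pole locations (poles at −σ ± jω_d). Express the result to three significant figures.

The settling-time spec alone fixes σ = ζω_n = 4/t_s = 4/0.0390 = 103.
(Overshoot then fixes ζ = 0.270 and hence ω_d = σ·√(1−ζ²)/ζ = 365 rad/s.)

σ ≈ 103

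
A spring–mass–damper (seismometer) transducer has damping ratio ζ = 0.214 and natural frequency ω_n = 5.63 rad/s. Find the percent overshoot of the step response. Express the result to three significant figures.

%OS ≈ 50.2%

For an underdamped second-order system, %OS = 100·exp(−πζ/√(1−ζ²)).
πζ/√(1−ζ²) = π·0.214/√(1−0.0458) = 0.6882, so %OS = 100·e^(−0.6882) = 50.2%.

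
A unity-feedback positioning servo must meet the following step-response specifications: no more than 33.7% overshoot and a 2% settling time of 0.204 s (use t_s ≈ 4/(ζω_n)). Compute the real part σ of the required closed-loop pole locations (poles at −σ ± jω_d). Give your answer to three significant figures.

The settling-time spec alone fixes σ = ζω_n = 4/t_s = 4/0.204 = 19.6.
(Overshoot then fixes ζ = 0.327 and hence ω_d = σ·√(1−ζ²)/ζ = 56.6 rad/s.)

σ ≈ 19.6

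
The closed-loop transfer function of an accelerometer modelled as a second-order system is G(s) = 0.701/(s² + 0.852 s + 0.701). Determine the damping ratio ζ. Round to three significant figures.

ζ ≈ 0.509

Comparing the denominator to s² + 2ζω_n s + ω_n²: ω_n = √0.701 = 0.837 rad/s, and 2ζω_n = 0.852 so ζ = 0.852/(2·0.837) = 0.509.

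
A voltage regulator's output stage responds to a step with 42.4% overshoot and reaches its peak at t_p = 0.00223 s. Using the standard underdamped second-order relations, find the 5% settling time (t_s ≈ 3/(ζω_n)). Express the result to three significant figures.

From the overshoot, ζ = −ln(OS)/√(π²+ln²(OS)) = 0.263.
t_p = π/ω_d ⇒ ω_d = 1410 rad/s; then ω_n = ω_d/√(1−ζ²) = 1460 rad/s.
t_s ≈ 3/(ζω_n) = 3/(0.263·1460) = 0.00780 s.

t_s ≈ 0.00780 s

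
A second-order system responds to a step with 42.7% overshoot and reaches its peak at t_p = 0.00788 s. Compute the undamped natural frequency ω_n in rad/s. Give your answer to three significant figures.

ω_n ≈ 413 rad/s

ζ from %OS: ζ = |ln 0.427|/√(π²+ln²0.427) = 0.261.
From t_p = π/ω_d, ω_d = π/0.00788 = 399 rad/s, so ω_n = ω_d/√(1−ζ²) = 413 rad/s.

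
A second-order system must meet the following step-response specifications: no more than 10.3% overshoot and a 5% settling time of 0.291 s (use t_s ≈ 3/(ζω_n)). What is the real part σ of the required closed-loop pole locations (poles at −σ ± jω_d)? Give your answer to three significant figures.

The settling-time spec alone fixes σ = ζω_n = 3/t_s = 3/0.291 = 10.3.
(Overshoot then fixes ζ = 0.586 and hence ω_d = σ·√(1−ζ²)/ζ = 14.2 rad/s.)

σ ≈ 10.3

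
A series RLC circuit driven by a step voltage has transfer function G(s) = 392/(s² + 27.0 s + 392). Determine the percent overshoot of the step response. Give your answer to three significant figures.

%OS ≈ 5.35%

Comparing the denominator to s² + 2ζω_n s + ω_n²: ω_n = √392 = 19.8 rad/s, and 2ζω_n = 27.0 so ζ = 27.0/(2·19.8) = 0.682.
Overshoot: exp(−π·0.682/√(1−0.682²)) = 0.0535, i.e. 5.35%.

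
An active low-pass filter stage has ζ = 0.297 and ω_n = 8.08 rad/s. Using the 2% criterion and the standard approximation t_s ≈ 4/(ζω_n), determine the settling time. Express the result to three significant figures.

t_s ≈ 1.67 s

t_s ≈ 4/(ζω_n) = 4/(0.297 × 8.08) = 1.67 s.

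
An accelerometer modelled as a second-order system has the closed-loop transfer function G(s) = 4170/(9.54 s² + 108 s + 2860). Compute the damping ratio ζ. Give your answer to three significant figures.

Dividing through by 9.54: denominator becomes s² + 11.32 s + 299.8.
So ω_n = √299.8 = 17.3 rad/s and ζ = 11.32/(2·17.3) = 0.327.

ζ ≈ 0.327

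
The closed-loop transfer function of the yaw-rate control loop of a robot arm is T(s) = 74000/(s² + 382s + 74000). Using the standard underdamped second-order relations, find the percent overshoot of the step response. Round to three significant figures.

%OS ≈ 4.51%

ω_n = √74000 = 272 rad/s; ζ = 382/(2·272) = 0.702.
%OS = 100 e^{−πζ/√(1−ζ²)} with ζ = 0.702 gives 4.51%.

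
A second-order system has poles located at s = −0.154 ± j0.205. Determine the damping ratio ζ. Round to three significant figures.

The poles are at −σ ± jω_d with σ = 0.154 and ω_d = 0.205, so ω_n = √(σ²+ω_d²) = 0.256 rad/s and ζ = σ/ω_n = 0.601.

ζ ≈ 0.601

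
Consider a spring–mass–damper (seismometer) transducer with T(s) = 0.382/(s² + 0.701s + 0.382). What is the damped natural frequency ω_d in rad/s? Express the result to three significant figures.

Matching coefficients with s² + 2ζω_n s + ω_n² gives ω_n² = 0.382 ⇒ ω_n = 0.618 rad/s, and ζ = 0.701/(2ω_n) = 0.567.
ω_d = ω_n√(1−ζ²) = 0.509 rad/s.

ω_d ≈ 0.509 rad/s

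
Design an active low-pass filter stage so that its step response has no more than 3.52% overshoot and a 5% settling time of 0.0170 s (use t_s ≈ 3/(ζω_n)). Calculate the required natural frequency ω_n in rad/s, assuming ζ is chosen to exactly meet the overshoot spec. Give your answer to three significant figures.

ω_n ≈ 242 rad/s

ζ = −ln(OS)/√(π² + (ln OS)²). With OS = 0.0352, ln OS = −3.347 and ζ = 3.347/4.590 = 0.729.
From t_s ≈ 3/(ζω_n): ω_n = 3/(ζ·t_s) = 3/(0.729·0.0170) = 242 rad/s.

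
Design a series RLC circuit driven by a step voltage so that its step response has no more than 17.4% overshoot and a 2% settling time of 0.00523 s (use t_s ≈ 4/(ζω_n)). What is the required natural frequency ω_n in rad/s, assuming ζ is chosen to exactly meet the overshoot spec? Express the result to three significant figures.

ω_n ≈ 1570 rad/s

From %OS = 100·exp(−πζ/√(1−ζ²)), invert to get ζ = −ln(OS)/√(π² + ln²(OS)) with OS = 0.174.
−ln 0.174 = 1.749, so ζ = 1.749/√(π² + 3.058) = 0.486.
From t_s ≈ 4/(ζω_n): ω_n = 4/(ζ·t_s) = 4/(0.486·0.00523) = 1570 rad/s.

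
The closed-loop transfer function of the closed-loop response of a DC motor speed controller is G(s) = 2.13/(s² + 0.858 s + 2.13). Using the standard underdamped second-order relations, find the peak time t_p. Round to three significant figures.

t_p ≈ 2.25 s

Comparing the denominator to s² + 2ζω_n s + ω_n²: ω_n = √2.13 = 1.46 rad/s, and 2ζω_n = 0.858 so ζ = 0.858/(2·1.46) = 0.294.
ω_d = 1.46·√(1 − 0.294²) = 1.39 rad/s. Then t_p = π/ω_d = 2.25 s.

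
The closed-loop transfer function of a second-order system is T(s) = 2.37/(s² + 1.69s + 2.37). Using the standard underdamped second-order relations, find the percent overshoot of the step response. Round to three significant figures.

%OS ≈ 12.7%

Comparing the denominator to s² + 2ζω_n s + ω_n²: ω_n = √2.37 = 1.54 rad/s, and 2ζω_n = 1.69 so ζ = 1.69/(2·1.54) = 0.549.
%OS = 100·exp(−πζ/√(1−ζ²)) = 12.7%.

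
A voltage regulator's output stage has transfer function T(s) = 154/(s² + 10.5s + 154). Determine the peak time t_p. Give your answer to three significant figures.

Matching coefficients with s² + 2ζω_n s + ω_n² gives ω_n² = 154 ⇒ ω_n = 12.4 rad/s, and ζ = 10.5/(2ω_n) = 0.423.
ω_d = ω_n√(1−ζ²) = 11.2 rad/s. Then t_p = π/ω_d = 0.279 s.

t_p ≈ 0.279 s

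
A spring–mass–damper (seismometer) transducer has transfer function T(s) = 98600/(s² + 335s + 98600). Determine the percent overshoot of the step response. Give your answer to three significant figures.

%OS ≈ 13.8%

Matching coefficients with s² + 2ζω_n s + ω_n² gives ω_n² = 98600 ⇒ ω_n = 314 rad/s, and ζ = 335/(2ω_n) = 0.533.
%OS = 100 e^{−πζ/√(1−ζ²)} with ζ = 0.533 gives 13.8%.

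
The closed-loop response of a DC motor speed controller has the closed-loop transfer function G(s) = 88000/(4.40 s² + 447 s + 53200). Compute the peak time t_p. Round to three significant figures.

t_p ≈ 0.0322 s

Dividing through by 4.40: denominator becomes s² + 101.6 s + 12090.
So ω_n = √12090 = 110 rad/s and ζ = 101.6/(2·110) = 0.462.
ω_d = ω_n√(1−ζ²) = 97.5 rad/s. t_p = π/ω_d = 0.0322 s.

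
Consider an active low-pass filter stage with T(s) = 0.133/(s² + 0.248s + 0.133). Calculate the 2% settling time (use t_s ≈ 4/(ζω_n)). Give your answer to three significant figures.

t_s ≈ 32.3 s

Comparing the denominator to s² + 2ζω_n s + ω_n²: ω_n = √0.133 = 0.365 rad/s, and 2ζω_n = 0.248 so ζ = 0.248/(2·0.365) = 0.340.
t_s ≈ 4/(ζω_n) = 4/(0.340·0.365) = 32.3 s.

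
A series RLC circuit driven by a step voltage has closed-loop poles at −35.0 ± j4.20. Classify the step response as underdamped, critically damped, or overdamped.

Since the poles form a complex-conjugate pair with nonzero imaginary part, the response is underdamped.

underdamped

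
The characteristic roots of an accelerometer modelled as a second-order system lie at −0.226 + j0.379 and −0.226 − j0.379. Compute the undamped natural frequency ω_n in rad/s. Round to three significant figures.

|pole| = ω_n = √(0.226² + 0.379²) = 0.441 rad/s; ζ = cos θ = σ/ω_n = 0.512.

ω_n ≈ 0.441 rad/s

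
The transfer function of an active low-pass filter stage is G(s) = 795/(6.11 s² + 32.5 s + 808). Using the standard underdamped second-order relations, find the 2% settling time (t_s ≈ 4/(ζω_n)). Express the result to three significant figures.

t_s ≈ 1.50 s

Dividing through by 6.11: denominator becomes s² + 5.319 s + 132.2.
So ω_n = √132.2 = 11.5 rad/s and ζ = 5.319/(2·11.5) = 0.231.
t_s ≈ 4/(ζω_n) = 1.50 s.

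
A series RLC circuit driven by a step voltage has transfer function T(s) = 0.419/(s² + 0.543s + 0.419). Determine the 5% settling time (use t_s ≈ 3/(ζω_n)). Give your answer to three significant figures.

t_s ≈ 11.0 s

ω_n = √0.419 = 0.647 rad/s; ζ = 0.543/(2·0.647) = 0.419.
t_s ≈ 3/(ζω_n) = 3/(0.419·0.647) = 11.0 s.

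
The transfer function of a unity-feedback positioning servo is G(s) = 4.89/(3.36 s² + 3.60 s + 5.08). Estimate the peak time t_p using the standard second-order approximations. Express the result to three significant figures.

t_p ≈ 2.84 s

Dividing through by 3.36: denominator becomes s² + 1.071 s + 1.512.
So ω_n = √1.512 = 1.23 rad/s and ζ = 1.071/(2·1.23) = 0.436.
ω_d = ω_n√(1−ζ²) = 1.11 rad/s. t_p = π/ω_d = 2.84 s.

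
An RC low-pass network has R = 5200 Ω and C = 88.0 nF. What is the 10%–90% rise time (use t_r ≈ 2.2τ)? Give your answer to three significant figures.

t_r ≈ 0.00101 s

τ = RC = 5200 × 88.0 nF = 0.000458 s.
t_r ≈ 2.2τ = 0.00101 s.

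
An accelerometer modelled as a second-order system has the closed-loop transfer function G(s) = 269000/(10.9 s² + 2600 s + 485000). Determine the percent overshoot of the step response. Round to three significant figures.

Dividing through by 10.9: denominator becomes s² + 238.5 s + 44500.
So ω_n = √44500 = 211 rad/s and ζ = 238.5/(2·211) = 0.565.
%OS = 100 e^{−πζ/√(1−ζ²)} with ζ = 0.565 gives 11.6%.

%OS ≈ 11.6%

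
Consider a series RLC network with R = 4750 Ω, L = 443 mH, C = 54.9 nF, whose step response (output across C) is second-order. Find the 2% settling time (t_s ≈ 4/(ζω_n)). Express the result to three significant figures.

t_s ≈ 0.000746 s

For a series RLC circuit (capacitor voltage as output), ω_n = 1/√(LC) = 1/√(443 mH · 54.9 nF) = 6410 rad/s.
ζ = (R/2)·√(C/L) = (4750/2)·√(54.9 nF/443 mH) = 0.836.
t_s ≈ 4/(ζω_n) = 0.000746 s.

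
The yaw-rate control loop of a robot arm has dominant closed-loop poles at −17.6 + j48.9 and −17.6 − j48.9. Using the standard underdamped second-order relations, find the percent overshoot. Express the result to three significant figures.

%OS ≈ 32.3%

The poles are at −σ ± jω_d with σ = 17.6 and ω_d = 48.9, so ω_n = √(σ²+ω_d²) = 52.0 rad/s and ζ = σ/ω_n = 0.339.
Overshoot: exp(−π·0.339/√(1−0.339²)) = 0.323, i.e. 32.3%.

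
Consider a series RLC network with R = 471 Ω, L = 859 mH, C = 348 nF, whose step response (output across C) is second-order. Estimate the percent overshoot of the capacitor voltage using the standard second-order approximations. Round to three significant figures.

%OS ≈ 62.1%

For a series RLC circuit (capacitor voltage as output), ω_n = 1/√(LC) = 1/√(859 mH · 348 nF) = 1830 rad/s.
ζ = (R/2)·√(C/L) = (471/2)·√(348 nF/859 mH) = 0.150.
%OS = 100·exp(−πζ/√(1−ζ²)) = 62.1%.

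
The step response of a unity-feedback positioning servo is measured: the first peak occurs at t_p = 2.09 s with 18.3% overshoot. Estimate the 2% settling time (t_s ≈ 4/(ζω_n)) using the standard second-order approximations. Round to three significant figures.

t_s ≈ 4.92 s

ζ from %OS: ζ = |ln 0.183|/√(π²+ln²0.183) = 0.476.
From t_p = π/ω_d, ω_d = π/2.09 = 1.50 rad/s, so ω_n = ω_d/√(1−ζ²) = 1.71 rad/s.
t_s ≈ 4/(ζω_n) = 4/(0.476·1.71) = 4.92 s.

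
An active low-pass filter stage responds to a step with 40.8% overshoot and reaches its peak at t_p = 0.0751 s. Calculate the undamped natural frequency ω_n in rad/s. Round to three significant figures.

ω_n ≈ 43.5 rad/s

From the overshoot, ζ = −ln(OS)/√(π²+ln²(OS)) = 0.274.
From t_p = π/ω_d, ω_d = π/0.0751 = 41.8 rad/s, so ω_n = ω_d/√(1−ζ²) = 43.5 rad/s.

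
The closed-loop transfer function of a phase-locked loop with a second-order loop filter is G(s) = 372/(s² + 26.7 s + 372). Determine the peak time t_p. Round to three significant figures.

Matching coefficients with s² + 2ζω_n s + ω_n² gives ω_n² = 372 ⇒ ω_n = 19.3 rad/s, and ζ = 26.7/(2ω_n) = 0.692.
The damped frequency ω_d = ω_n√(1−ζ²) = 13.9 rad/s. Then t_p = π/ω_d = 0.226 s.

t_p ≈ 0.226 s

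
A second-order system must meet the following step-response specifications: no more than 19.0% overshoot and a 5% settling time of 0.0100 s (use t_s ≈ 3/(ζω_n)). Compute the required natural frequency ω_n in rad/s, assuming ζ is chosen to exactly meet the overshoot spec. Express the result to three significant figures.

ζ = −ln(OS)/√(π² + (ln OS)²). With OS = 0.190, ln OS = −1.661 and ζ = 1.661/3.554 = 0.467.
Then ω_n = 3/(ζ t_s) = 3/(0.467 × 0.0100) = 642 rad/s.

ω_n ≈ 642 rad/s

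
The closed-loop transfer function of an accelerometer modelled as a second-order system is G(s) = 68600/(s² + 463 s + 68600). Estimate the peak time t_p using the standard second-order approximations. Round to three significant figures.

Matching coefficients with s² + 2ζω_n s + ω_n² gives ω_n² = 68600 ⇒ ω_n = 262 rad/s, and ζ = 463/(2ω_n) = 0.884.
ω_d = 262·√(1 − 0.884²) = 123 rad/s. Then t_p = π/ω_d = 0.0256 s.

t_p ≈ 0.0256 s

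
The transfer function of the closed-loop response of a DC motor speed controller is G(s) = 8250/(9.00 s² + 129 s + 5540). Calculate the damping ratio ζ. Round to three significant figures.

ζ ≈ 0.289

Dividing through by 9.00: denominator becomes s² + 14.33 s + 615.6.
So ω_n = √615.6 = 24.8 rad/s and ζ = 14.33/(2·24.8) = 0.289.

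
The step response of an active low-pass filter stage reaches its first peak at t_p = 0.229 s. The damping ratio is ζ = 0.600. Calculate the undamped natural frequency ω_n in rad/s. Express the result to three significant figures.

ω_n ≈ 17.1 rad/s

Peak time t_p = π/ω_d, so ω_d = π/t_p = π/0.229 = 13.7 rad/s.
ω_n = ω_d/√(1−ζ²) = 13.7/√0.640 = 17.1 rad/s.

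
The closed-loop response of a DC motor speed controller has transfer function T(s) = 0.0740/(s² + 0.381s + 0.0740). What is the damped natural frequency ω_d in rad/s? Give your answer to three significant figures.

Comparing the denominator to s² + 2ζω_n s + ω_n²: ω_n = √0.0740 = 0.272 rad/s, and 2ζω_n = 0.381 so ζ = 0.381/(2·0.272) = 0.700.
The damped frequency ω_d = ω_n√(1−ζ²) = 0.194 rad/s.

ω_d ≈ 0.194 rad/s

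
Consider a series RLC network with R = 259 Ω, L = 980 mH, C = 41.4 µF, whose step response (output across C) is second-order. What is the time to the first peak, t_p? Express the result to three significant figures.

t_p ≈ 0.0371 s

For a series RLC circuit (capacitor voltage as output), ω_n = 1/√(LC) = 1/√(980 mH · 41.4 µF) = 157 rad/s.
ζ = (R/2)·√(C/L) = (259/2)·√(41.4 µF/980 mH) = 0.842.
ω_d = 157·√(1 − 0.842²) = 84.8 rad/s. t_p = π/ω_d = 0.0371 s.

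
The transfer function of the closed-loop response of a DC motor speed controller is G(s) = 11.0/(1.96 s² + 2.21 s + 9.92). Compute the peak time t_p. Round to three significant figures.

Dividing through by 1.96: denominator becomes s² + 1.128 s + 5.061.
So ω_n = √5.061 = 2.25 rad/s and ζ = 1.128/(2·2.25) = 0.251.
ω_d = 2.25·√(1 − 0.251²) = 2.18 rad/s. t_p = π/ω_d = 1.44 s.

t_p ≈ 1.44 s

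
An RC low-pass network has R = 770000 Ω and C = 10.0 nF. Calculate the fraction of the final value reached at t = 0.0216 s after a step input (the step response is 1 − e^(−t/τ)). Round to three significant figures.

y/y_∞ ≈ 0.940

τ = RC = 770000 × 10.0 nF = 0.00770 s.
y(t)/y_∞ = 1 − e^(−t/τ) = 1 − e^(−0.0216/0.00770) = 1 − e^(−2.81) = 0.940.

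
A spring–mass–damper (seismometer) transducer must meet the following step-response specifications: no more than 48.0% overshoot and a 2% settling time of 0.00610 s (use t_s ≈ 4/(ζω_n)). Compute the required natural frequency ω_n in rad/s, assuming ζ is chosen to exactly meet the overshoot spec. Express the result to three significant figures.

ζ = −ln(OS)/√(π² + (ln OS)²). With OS = 0.480, ln OS = −0.7340 and ζ = 0.7340/3.226 = 0.228.
From t_s ≈ 4/(ζω_n): ω_n = 4/(ζ·t_s) = 4/(0.228·0.00610) = 2880 rad/s.

ω_n ≈ 2880 rad/s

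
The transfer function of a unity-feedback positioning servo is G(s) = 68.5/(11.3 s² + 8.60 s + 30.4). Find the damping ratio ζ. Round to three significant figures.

Dividing through by 11.3: denominator becomes s² + 0.7611 s + 2.690.
So ω_n = √2.690 = 1.64 rad/s and ζ = 0.7611/(2·1.64) = 0.232.

ζ ≈ 0.232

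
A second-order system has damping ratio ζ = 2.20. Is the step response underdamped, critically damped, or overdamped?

Since ζ = 2.20 > 1, the system is overdamped.

overdamped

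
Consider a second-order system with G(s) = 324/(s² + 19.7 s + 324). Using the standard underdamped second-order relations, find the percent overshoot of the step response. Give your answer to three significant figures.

Comparing the denominator to s² + 2ζω_n s + ω_n²: ω_n = √324 = 18.0 rad/s, and 2ζω_n = 19.7 so ζ = 19.7/(2·18.0) = 0.547.
%OS = 100 e^{−πζ/√(1−ζ²)} with ζ = 0.547 gives 12.8%.

%OS ≈ 12.8%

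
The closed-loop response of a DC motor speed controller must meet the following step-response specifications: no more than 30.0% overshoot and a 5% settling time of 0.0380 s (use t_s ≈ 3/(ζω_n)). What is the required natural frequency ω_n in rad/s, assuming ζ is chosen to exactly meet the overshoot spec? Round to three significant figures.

ω_n ≈ 221 rad/s

From %OS = 100·exp(−πζ/√(1−ζ²)), invert to get ζ = −ln(OS)/√(π² + ln²(OS)) with OS = 0.300.
−ln 0.300 = 1.204, so ζ = 1.204/√(π² + 1.450) = 0.358.
Then ω_n = 3/(ζ t_s) = 3/(0.358 × 0.0380) = 221 rad/s.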